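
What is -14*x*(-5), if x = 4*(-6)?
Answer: -1680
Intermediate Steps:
x = -24
-14*x*(-5) = -14*(-24)*(-5) = 336*(-5) = -1680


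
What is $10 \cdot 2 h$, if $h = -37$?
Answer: $-740$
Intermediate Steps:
$10 \cdot 2 h = 10 \cdot 2 \left(-37\right) = 20 \left(-37\right) = -740$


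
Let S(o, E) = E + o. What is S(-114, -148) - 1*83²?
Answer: -7151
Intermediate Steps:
S(-114, -148) - 1*83² = (-148 - 114) - 1*83² = -262 - 1*6889 = -262 - 6889 = -7151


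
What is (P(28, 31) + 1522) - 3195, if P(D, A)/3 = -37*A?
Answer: -5114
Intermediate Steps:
P(D, A) = -111*A (P(D, A) = 3*(-37*A) = -111*A)
(P(28, 31) + 1522) - 3195 = (-111*31 + 1522) - 3195 = (-3441 + 1522) - 3195 = -1919 - 3195 = -5114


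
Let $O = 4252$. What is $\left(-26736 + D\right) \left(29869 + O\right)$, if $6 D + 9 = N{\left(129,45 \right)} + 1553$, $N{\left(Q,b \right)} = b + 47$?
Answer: $- \frac{2708866190}{3} \approx -9.0296 \cdot 10^{8}$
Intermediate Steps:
$N{\left(Q,b \right)} = 47 + b$
$D = \frac{818}{3}$ ($D = - \frac{3}{2} + \frac{\left(47 + 45\right) + 1553}{6} = - \frac{3}{2} + \frac{92 + 1553}{6} = - \frac{3}{2} + \frac{1}{6} \cdot 1645 = - \frac{3}{2} + \frac{1645}{6} = \frac{818}{3} \approx 272.67$)
$\left(-26736 + D\right) \left(29869 + O\right) = \left(-26736 + \frac{818}{3}\right) \left(29869 + 4252\right) = \left(- \frac{79390}{3}\right) 34121 = - \frac{2708866190}{3}$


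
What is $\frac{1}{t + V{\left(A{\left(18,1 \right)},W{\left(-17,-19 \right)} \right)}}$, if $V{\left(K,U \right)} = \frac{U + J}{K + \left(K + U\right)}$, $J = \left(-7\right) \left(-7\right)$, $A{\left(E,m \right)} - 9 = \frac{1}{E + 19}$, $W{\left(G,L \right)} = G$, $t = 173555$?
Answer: $\frac{39}{6769829} \approx 5.7609 \cdot 10^{-6}$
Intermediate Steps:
$A{\left(E,m \right)} = 9 + \frac{1}{19 + E}$ ($A{\left(E,m \right)} = 9 + \frac{1}{E + 19} = 9 + \frac{1}{19 + E}$)
$J = 49$
$V{\left(K,U \right)} = \frac{49 + U}{U + 2 K}$ ($V{\left(K,U \right)} = \frac{U + 49}{K + \left(K + U\right)} = \frac{49 + U}{U + 2 K}$)
$\frac{1}{t + V{\left(A{\left(18,1 \right)},W{\left(-17,-19 \right)} \right)}} = \frac{1}{173555 + \frac{49 - 17}{-17 + 2 \frac{172 + 9 \cdot 18}{19 + 18}}} = \frac{1}{173555 + \frac{1}{-17 + 2 \frac{172 + 162}{37}} \cdot 32} = \frac{1}{173555 + \frac{1}{-17 + 2 \cdot \frac{1}{37} \cdot 334} \cdot 32} = \frac{1}{173555 + \frac{1}{-17 + 2 \cdot \frac{334}{37}} \cdot 32} = \frac{1}{173555 + \frac{1}{-17 + \frac{668}{37}} \cdot 32} = \frac{1}{173555 + \frac{1}{\frac{39}{37}} \cdot 32} = \frac{1}{173555 + \frac{37}{39} \cdot 32} = \frac{1}{173555 + \frac{1184}{39}} = \frac{1}{\frac{6769829}{39}} = \frac{39}{6769829}$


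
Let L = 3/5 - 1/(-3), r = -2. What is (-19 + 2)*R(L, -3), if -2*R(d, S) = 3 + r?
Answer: 17/2 ≈ 8.5000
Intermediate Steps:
L = 14/15 (L = 3*(⅕) - 1*(-⅓) = ⅗ + ⅓ = 14/15 ≈ 0.93333)
R(d, S) = -½ (R(d, S) = -(3 - 2)/2 = -½*1 = -½)
(-19 + 2)*R(L, -3) = (-19 + 2)*(-½) = -17*(-½) = 17/2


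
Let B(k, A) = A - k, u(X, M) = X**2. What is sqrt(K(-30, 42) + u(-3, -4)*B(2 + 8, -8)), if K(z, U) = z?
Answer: 8*I*sqrt(3) ≈ 13.856*I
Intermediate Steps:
sqrt(K(-30, 42) + u(-3, -4)*B(2 + 8, -8)) = sqrt(-30 + (-3)**2*(-8 - (2 + 8))) = sqrt(-30 + 9*(-8 - 1*10)) = sqrt(-30 + 9*(-8 - 10)) = sqrt(-30 + 9*(-18)) = sqrt(-30 - 162) = sqrt(-192) = 8*I*sqrt(3)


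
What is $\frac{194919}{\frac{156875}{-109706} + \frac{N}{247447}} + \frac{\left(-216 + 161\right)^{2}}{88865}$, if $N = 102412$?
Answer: $- \frac{31347734302682305723}{163411107032523} \approx -1.9183 \cdot 10^{5}$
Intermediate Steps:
$\frac{194919}{\frac{156875}{-109706} + \frac{N}{247447}} + \frac{\left(-216 + 161\right)^{2}}{88865} = \frac{194919}{\frac{156875}{-109706} + \frac{102412}{247447}} + \frac{\left(-216 + 161\right)^{2}}{88865} = \frac{194919}{156875 \left(- \frac{1}{109706}\right) + 102412 \cdot \frac{1}{247447}} + \left(-55\right)^{2} \cdot \frac{1}{88865} = \frac{194919}{- \frac{156875}{109706} + \frac{102412}{247447}} + 3025 \cdot \frac{1}{88865} = \frac{194919}{- \frac{27583037253}{27146420582}} + \frac{605}{17773} = 194919 \left(- \frac{27146420582}{27583037253}\right) + \frac{605}{17773} = - \frac{1763784384474286}{9194345751} + \frac{605}{17773} = - \frac{31347734302682305723}{163411107032523}$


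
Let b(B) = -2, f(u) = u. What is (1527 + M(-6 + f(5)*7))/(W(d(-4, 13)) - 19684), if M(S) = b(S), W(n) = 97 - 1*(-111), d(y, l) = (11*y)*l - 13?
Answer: -1525/19476 ≈ -0.078302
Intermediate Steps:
d(y, l) = -13 + 11*l*y (d(y, l) = 11*l*y - 13 = -13 + 11*l*y)
W(n) = 208 (W(n) = 97 + 111 = 208)
M(S) = -2
(1527 + M(-6 + f(5)*7))/(W(d(-4, 13)) - 19684) = (1527 - 2)/(208 - 19684) = 1525/(-19476) = 1525*(-1/19476) = -1525/19476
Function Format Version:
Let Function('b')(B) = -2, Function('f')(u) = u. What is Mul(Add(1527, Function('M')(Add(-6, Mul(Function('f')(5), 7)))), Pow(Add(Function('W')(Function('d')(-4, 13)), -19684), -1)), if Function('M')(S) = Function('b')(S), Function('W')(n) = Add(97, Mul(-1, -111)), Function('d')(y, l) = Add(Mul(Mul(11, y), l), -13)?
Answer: Rational(-1525, 19476) ≈ -0.078302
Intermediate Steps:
Function('d')(y, l) = Add(-13, Mul(11, l, y)) (Function('d')(y, l) = Add(Mul(11, l, y), -13) = Add(-13, Mul(11, l, y)))
Function('W')(n) = 208 (Function('W')(n) = Add(97, 111) = 208)
Function('M')(S) = -2
Mul(Add(1527, Function('M')(Add(-6, Mul(Function('f')(5), 7)))), Pow(Add(Function('W')(Function('d')(-4, 13)), -19684), -1)) = Mul(Add(1527, -2), Pow(Add(208, -19684), -1)) = Mul(1525, Pow(-19476, -1)) = Mul(1525, Rational(-1, 19476)) = Rational(-1525, 19476)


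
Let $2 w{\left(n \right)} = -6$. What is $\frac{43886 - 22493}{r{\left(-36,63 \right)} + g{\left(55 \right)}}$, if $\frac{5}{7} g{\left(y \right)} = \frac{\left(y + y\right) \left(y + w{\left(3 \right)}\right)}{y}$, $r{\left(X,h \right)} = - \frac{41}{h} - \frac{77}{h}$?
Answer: $\frac{6738795}{45274} \approx 148.84$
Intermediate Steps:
$w{\left(n \right)} = -3$ ($w{\left(n \right)} = \frac{1}{2} \left(-6\right) = -3$)
$r{\left(X,h \right)} = - \frac{118}{h}$
$g{\left(y \right)} = - \frac{42}{5} + \frac{14 y}{5}$ ($g{\left(y \right)} = \frac{7 \frac{\left(y + y\right) \left(y - 3\right)}{y}}{5} = \frac{7 \frac{2 y \left(-3 + y\right)}{y}}{5} = \frac{7 \left(-6 + 2 y\right)}{5} = - \frac{42}{5} + \frac{14 y}{5}$)
$\frac{43886 - 22493}{r{\left(-36,63 \right)} + g{\left(55 \right)}} = \frac{43886 - 22493}{- \frac{118}{63} + \left(- \frac{42}{5} + \frac{14}{5} \cdot 55\right)} = \frac{21393}{\left(-118\right) \frac{1}{63} + \left(- \frac{42}{5} + 154\right)} = \frac{21393}{- \frac{118}{63} + \frac{728}{5}} = \frac{21393}{\frac{45274}{315}} = 21393 \cdot \frac{315}{45274} = \frac{6738795}{45274}$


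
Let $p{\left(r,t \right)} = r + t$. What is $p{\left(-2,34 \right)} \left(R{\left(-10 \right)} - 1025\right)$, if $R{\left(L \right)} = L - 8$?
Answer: $-33376$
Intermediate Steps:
$R{\left(L \right)} = -8 + L$
$p{\left(-2,34 \right)} \left(R{\left(-10 \right)} - 1025\right) = \left(-2 + 34\right) \left(\left(-8 - 10\right) - 1025\right) = 32 \left(-18 - 1025\right) = 32 \left(-1043\right) = -33376$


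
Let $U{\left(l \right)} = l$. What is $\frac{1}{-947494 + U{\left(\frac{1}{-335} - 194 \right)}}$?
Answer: $- \frac{335}{317475481} \approx -1.0552 \cdot 10^{-6}$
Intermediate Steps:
$\frac{1}{-947494 + U{\left(\frac{1}{-335} - 194 \right)}} = \frac{1}{-947494 + \left(\frac{1}{-335} - 194\right)} = \frac{1}{-947494 - \frac{64991}{335}} = \frac{1}{- \frac{317475481}{335}} = - \frac{335}{317475481}$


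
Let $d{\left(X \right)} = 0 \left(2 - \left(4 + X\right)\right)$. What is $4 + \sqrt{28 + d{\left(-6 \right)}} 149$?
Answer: $4 + 298 \sqrt{7} \approx 792.43$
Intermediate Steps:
$d{\left(X \right)} = 0$ ($d{\left(X \right)} = 0 \left(-2 - X\right) = 0$)
$4 + \sqrt{28 + d{\left(-6 \right)}} 149 = 4 + \sqrt{28 + 0} \cdot 149 = 4 + \sqrt{28} \cdot 149 = 4 + 2 \sqrt{7} \cdot 149 = 4 + 298 \sqrt{7}$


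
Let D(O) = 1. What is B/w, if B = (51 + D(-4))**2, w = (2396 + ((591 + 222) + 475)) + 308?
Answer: 338/499 ≈ 0.67735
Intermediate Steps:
w = 3992 (w = (2396 + (813 + 475)) + 308 = (2396 + 1288) + 308 = 3684 + 308 = 3992)
B = 2704 (B = (51 + 1)**2 = 52**2 = 2704)
B/w = 2704/3992 = 2704*(1/3992) = 338/499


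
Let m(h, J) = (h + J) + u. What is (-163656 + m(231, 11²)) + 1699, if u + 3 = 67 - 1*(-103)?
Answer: -161438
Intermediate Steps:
u = 167 (u = -3 + (67 - 1*(-103)) = -3 + (67 + 103) = -3 + 170 = 167)
m(h, J) = 167 + J + h (m(h, J) = (h + J) + 167 = (J + h) + 167 = 167 + J + h)
(-163656 + m(231, 11²)) + 1699 = (-163656 + (167 + 11² + 231)) + 1699 = (-163656 + (167 + 121 + 231)) + 1699 = (-163656 + 519) + 1699 = -163137 + 1699 = -161438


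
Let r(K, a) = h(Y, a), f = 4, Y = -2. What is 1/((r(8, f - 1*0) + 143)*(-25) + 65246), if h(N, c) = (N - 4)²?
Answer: 1/60771 ≈ 1.6455e-5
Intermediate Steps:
h(N, c) = (-4 + N)²
r(K, a) = 36 (r(K, a) = (-4 - 2)² = (-6)² = 36)
1/((r(8, f - 1*0) + 143)*(-25) + 65246) = 1/((36 + 143)*(-25) + 65246) = 1/(179*(-25) + 65246) = 1/(-4475 + 65246) = 1/60771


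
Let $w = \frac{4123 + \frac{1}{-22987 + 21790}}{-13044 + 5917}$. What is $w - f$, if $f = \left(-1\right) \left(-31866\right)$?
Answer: $- \frac{271854386684}{8531019} \approx -31867.0$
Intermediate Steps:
$f = 31866$
$w = - \frac{4935230}{8531019}$ ($w = \frac{4123 + \frac{1}{-1197}}{-7127} = \left(4123 - \frac{1}{1197}\right) \left(- \frac{1}{7127}\right) = \frac{4935230}{1197} \left(- \frac{1}{7127}\right) = - \frac{4935230}{8531019} \approx -0.5785$)
$w - f = - \frac{4935230}{8531019} - 31866 = - \frac{271854386684}{8531019}$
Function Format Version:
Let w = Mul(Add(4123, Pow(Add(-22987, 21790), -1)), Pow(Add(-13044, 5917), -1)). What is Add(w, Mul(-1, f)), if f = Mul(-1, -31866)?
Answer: Rational(-271854386684, 8531019) ≈ -31867.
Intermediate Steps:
f = 31866
w = Rational(-4935230, 8531019) (w = Mul(Add(4123, Pow(-1197, -1)), Pow(-7127, -1)) = Mul(Add(4123, Rational(-1, 1197)), Rational(-1, 7127)) = Mul(Rational(4935230, 1197), Rational(-1, 7127)) = Rational(-4935230, 8531019) ≈ -0.57850)
Add(w, Mul(-1, f)) = Add(Rational(-4935230, 8531019), Mul(-1, 31866)) = Add(Rational(-4935230, 8531019), -31866) = Rational(-271854386684, 8531019)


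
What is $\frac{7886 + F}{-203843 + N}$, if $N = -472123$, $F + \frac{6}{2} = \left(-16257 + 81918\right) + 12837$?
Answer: $- \frac{86381}{675966} \approx -0.12779$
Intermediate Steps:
$F = 78495$ ($F = -3 + \left(\left(-16257 + 81918\right) + 12837\right) = -3 + \left(65661 + 12837\right) = -3 + 78498 = 78495$)
$\frac{7886 + F}{-203843 + N} = \frac{7886 + 78495}{-203843 - 472123} = \frac{86381}{-675966} = 86381 \left(- \frac{1}{675966}\right) = - \frac{86381}{675966}$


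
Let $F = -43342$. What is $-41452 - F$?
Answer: $1890$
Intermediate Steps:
$-41452 - F = -41452 - -43342 = -41452 + 43342 = 1890$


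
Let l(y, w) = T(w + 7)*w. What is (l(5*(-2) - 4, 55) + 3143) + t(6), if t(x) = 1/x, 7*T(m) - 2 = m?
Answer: 153133/42 ≈ 3646.0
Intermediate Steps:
T(m) = 2/7 + m/7
l(y, w) = w*(9/7 + w/7) (l(y, w) = (2/7 + (w + 7)/7)*w = (2/7 + (7 + w)/7)*w = (2/7 + (1 + w/7))*w = (9/7 + w/7)*w = w*(9/7 + w/7))
(l(5*(-2) - 4, 55) + 3143) + t(6) = ((⅐)*55*(9 + 55) + 3143) + 1/6 = ((⅐)*55*64 + 3143) + ⅙ = (3520/7 + 3143) + ⅙ = 25521/7 + ⅙ = 153133/42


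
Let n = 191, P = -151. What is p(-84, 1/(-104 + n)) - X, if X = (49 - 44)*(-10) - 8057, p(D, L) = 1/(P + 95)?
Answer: 453991/56 ≈ 8107.0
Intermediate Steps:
p(D, L) = -1/56 (p(D, L) = 1/(-151 + 95) = 1/(-56) = -1/56)
X = -8107 (X = 5*(-10) - 8057 = -50 - 8057 = -8107)
p(-84, 1/(-104 + n)) - X = -1/56 - 1*(-8107) = -1/56 + 8107 = 453991/56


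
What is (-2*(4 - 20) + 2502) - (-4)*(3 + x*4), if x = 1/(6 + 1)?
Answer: 17838/7 ≈ 2548.3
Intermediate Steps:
x = ⅐ (x = 1/7 = ⅐ ≈ 0.14286)
(-2*(4 - 20) + 2502) - (-4)*(3 + x*4) = (-2*(4 - 20) + 2502) - (-4)*(3 + (⅐)*4) = (-2*(-16) + 2502) - (-4)*(3 + 4/7) = (32 + 2502) - (-4)*25/7 = 2534 - 1*(-100/7) = 2534 + 100/7 = 17838/7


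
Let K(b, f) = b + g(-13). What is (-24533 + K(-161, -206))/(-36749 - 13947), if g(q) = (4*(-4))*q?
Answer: 12243/25348 ≈ 0.48300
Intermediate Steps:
g(q) = -16*q
K(b, f) = 208 + b (K(b, f) = b - 16*(-13) = b + 208 = 208 + b)
(-24533 + K(-161, -206))/(-36749 - 13947) = (-24533 + (208 - 161))/(-36749 - 13947) = (-24533 + 47)/(-50696) = -24486*(-1/50696) = 12243/25348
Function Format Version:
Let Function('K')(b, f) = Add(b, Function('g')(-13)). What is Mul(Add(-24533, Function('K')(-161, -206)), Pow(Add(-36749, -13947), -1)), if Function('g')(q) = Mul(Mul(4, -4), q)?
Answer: Rational(12243, 25348) ≈ 0.48300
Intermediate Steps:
Function('g')(q) = Mul(-16, q)
Function('K')(b, f) = Add(208, b) (Function('K')(b, f) = Add(b, Mul(-16, -13)) = Add(b, 208) = Add(208, b))
Mul(Add(-24533, Function('K')(-161, -206)), Pow(Add(-36749, -13947), -1)) = Mul(Add(-24533, Add(208, -161)), Pow(Add(-36749, -13947), -1)) = Mul(Add(-24533, 47), Pow(-50696, -1)) = Mul(-24486, Rational(-1, 50696)) = Rational(12243, 25348)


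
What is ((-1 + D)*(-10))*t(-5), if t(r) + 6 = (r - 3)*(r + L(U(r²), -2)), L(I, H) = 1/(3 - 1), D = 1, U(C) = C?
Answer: 0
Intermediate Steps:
L(I, H) = ½ (L(I, H) = 1/2 = ½)
t(r) = -6 + (½ + r)*(-3 + r) (t(r) = -6 + (r - 3)*(r + ½) = -6 + (-3 + r)*(½ + r) = -6 + (½ + r)*(-3 + r))
((-1 + D)*(-10))*t(-5) = ((-1 + 1)*(-10))*(-15/2 + (-5)² - 5/2*(-5)) = (0*(-10))*(-15/2 + 25 + 25/2) = 0*30 = 0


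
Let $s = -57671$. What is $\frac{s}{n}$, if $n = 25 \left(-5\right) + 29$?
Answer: $\frac{57671}{96} \approx 600.74$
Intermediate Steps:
$n = -96$ ($n = -125 + 29 = -96$)
$\frac{s}{n} = - \frac{57671}{-96} = \left(-57671\right) \left(- \frac{1}{96}\right) = \frac{57671}{96}$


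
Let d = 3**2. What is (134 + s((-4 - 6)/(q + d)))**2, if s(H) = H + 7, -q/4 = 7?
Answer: 7230721/361 ≈ 20030.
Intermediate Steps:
q = -28 (q = -4*7 = -28)
d = 9
s(H) = 7 + H
(134 + s((-4 - 6)/(q + d)))**2 = (134 + (7 + (-4 - 6)/(-28 + 9)))**2 = (134 + (7 - 10/(-19)))**2 = (134 + (7 - 10*(-1/19)))**2 = (134 + (7 + 10/19))**2 = (134 + 143/19)**2 = (2689/19)**2 = 7230721/361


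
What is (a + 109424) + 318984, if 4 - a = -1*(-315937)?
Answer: 112475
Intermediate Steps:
a = -315933 (a = 4 - (-1)*(-315937) = 4 - 1*315937 = 4 - 315937 = -315933)
(a + 109424) + 318984 = (-315933 + 109424) + 318984 = -206509 + 318984 = 112475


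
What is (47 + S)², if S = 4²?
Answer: 3969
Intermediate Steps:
S = 16
(47 + S)² = (47 + 16)² = 63² = 3969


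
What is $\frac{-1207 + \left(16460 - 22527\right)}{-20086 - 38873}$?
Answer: $\frac{7274}{58959} \approx 0.12337$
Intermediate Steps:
$\frac{-1207 + \left(16460 - 22527\right)}{-20086 - 38873} = \frac{-1207 + \left(16460 - 22527\right)}{-58959} = \left(-1207 - 6067\right) \left(- \frac{1}{58959}\right) = \left(-7274\right) \left(- \frac{1}{58959}\right) = \frac{7274}{58959}$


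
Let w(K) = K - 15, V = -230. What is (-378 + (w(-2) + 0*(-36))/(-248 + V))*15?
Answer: -2710005/478 ≈ -5669.5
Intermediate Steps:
w(K) = -15 + K
(-378 + (w(-2) + 0*(-36))/(-248 + V))*15 = (-378 + ((-15 - 2) + 0*(-36))/(-248 - 230))*15 = (-378 + (-17 + 0)/(-478))*15 = (-378 - 17*(-1/478))*15 = (-378 + 17/478)*15 = -180667/478*15 = -2710005/478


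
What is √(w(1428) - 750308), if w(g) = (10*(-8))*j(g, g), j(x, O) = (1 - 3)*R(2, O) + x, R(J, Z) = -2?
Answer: 2*I*√216217 ≈ 929.98*I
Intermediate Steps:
j(x, O) = 4 + x (j(x, O) = (1 - 3)*(-2) + x = -2*(-2) + x = 4 + x)
w(g) = -320 - 80*g (w(g) = (10*(-8))*(4 + g) = -80*(4 + g) = -320 - 80*g)
√(w(1428) - 750308) = √((-320 - 80*1428) - 750308) = √((-320 - 114240) - 750308) = √(-114560 - 750308) = √(-864868) = 2*I*√216217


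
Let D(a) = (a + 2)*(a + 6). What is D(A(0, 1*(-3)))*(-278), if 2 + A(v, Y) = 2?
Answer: -3336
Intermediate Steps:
A(v, Y) = 0 (A(v, Y) = -2 + 2 = 0)
D(a) = (2 + a)*(6 + a)
D(A(0, 1*(-3)))*(-278) = (12 + 0² + 8*0)*(-278) = (12 + 0 + 0)*(-278) = 12*(-278) = -3336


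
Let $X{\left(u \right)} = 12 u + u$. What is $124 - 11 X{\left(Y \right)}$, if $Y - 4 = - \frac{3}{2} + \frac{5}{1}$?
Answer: $- \frac{1897}{2} \approx -948.5$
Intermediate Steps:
$Y = \frac{15}{2}$ ($Y = 4 + \left(- \frac{3}{2} + \frac{5}{1}\right) = 4 + \left(\left(-3\right) \frac{1}{2} + 5 \cdot 1\right) = 4 + \left(- \frac{3}{2} + 5\right) = 4 + \frac{7}{2} = \frac{15}{2} \approx 7.5$)
$X{\left(u \right)} = 13 u$
$124 - 11 X{\left(Y \right)} = 124 - 11 \cdot 13 \cdot \frac{15}{2} = 124 - \frac{2145}{2} = - \frac{1897}{2}$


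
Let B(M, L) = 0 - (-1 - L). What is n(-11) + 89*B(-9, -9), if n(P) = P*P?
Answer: -591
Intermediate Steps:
n(P) = P²
B(M, L) = 1 + L (B(M, L) = 0 + (1 + L) = 1 + L)
n(-11) + 89*B(-9, -9) = (-11)² + 89*(1 - 9) = 121 + 89*(-8) = 121 - 712 = -591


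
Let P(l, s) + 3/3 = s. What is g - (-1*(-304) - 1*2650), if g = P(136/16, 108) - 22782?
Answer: -20329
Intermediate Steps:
P(l, s) = -1 + s
g = -22675 (g = (-1 + 108) - 22782 = 107 - 22782 = -22675)
g - (-1*(-304) - 1*2650) = -22675 - (-1*(-304) - 1*2650) = -22675 - (304 - 2650) = -22675 - 1*(-2346) = -22675 + 2346 = -20329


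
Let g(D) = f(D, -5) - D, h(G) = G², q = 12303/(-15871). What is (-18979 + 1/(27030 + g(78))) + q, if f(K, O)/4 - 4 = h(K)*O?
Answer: -28529907488415/1503174152 ≈ -18980.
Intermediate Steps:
q = -12303/15871 (q = 12303*(-1/15871) = -12303/15871 ≈ -0.77519)
f(K, O) = 16 + 4*O*K² (f(K, O) = 16 + 4*(K²*O) = 16 + 4*(O*K²) = 16 + 4*O*K²)
g(D) = 16 - D - 20*D² (g(D) = (16 + 4*(-5)*D²) - D = (16 - 20*D²) - D = 16 - D - 20*D²)
(-18979 + 1/(27030 + g(78))) + q = (-18979 + 1/(27030 + (16 - 1*78 - 20*78²))) - 12303/15871 = (-18979 + 1/(27030 + (16 - 78 - 20*6084))) - 12303/15871 = (-18979 + 1/(27030 + (16 - 78 - 121680))) - 12303/15871 = (-18979 + 1/(27030 - 121742)) - 12303/15871 = (-18979 + 1/(-94712)) - 12303/15871 = (-18979 - 1/94712) - 12303/15871 = -1797539049/94712 - 12303/15871 = -28529907488415/1503174152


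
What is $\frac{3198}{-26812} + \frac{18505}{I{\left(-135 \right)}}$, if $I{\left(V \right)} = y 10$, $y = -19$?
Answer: $- \frac{12419092}{127357} \approx -97.514$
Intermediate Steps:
$I{\left(V \right)} = -190$ ($I{\left(V \right)} = \left(-19\right) 10 = -190$)
$\frac{3198}{-26812} + \frac{18505}{I{\left(-135 \right)}} = \frac{3198}{-26812} + \frac{18505}{-190} = 3198 \left(- \frac{1}{26812}\right) + 18505 \left(- \frac{1}{190}\right) = - \frac{1599}{13406} - \frac{3701}{38} = - \frac{12419092}{127357}$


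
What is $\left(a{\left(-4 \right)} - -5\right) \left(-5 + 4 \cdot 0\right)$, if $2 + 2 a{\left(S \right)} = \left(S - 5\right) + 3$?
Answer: $-5$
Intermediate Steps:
$a{\left(S \right)} = -2 + \frac{S}{2}$ ($a{\left(S \right)} = -1 + \frac{\left(S - 5\right) + 3}{2} = -1 + \frac{\left(-5 + S\right) + 3}{2} = -1 + \frac{-2 + S}{2} = -1 + \left(-1 + \frac{S}{2}\right) = -2 + \frac{S}{2}$)
$\left(a{\left(-4 \right)} - -5\right) \left(-5 + 4 \cdot 0\right) = \left(\left(-2 + \frac{1}{2} \left(-4\right)\right) - -5\right) \left(-5 + 4 \cdot 0\right) = \left(\left(-2 - 2\right) + 5\right) \left(-5 + 0\right) = \left(-4 + 5\right) \left(-5\right) = 1 \left(-5\right) = -5$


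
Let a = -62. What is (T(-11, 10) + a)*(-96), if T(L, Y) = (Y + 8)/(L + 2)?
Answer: 6144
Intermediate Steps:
T(L, Y) = (8 + Y)/(2 + L)
(T(-11, 10) + a)*(-96) = ((8 + 10)/(2 - 11) - 62)*(-96) = (18/(-9) - 62)*(-96) = (-⅑*18 - 62)*(-96) = (-2 - 62)*(-96) = -64*(-96) = 6144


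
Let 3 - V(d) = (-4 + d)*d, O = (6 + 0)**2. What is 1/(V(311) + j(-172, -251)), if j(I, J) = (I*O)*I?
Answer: 1/969550 ≈ 1.0314e-6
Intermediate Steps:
O = 36 (O = 6**2 = 36)
j(I, J) = 36*I**2 (j(I, J) = (I*36)*I = (36*I)*I = 36*I**2)
V(d) = 3 - d*(-4 + d) (V(d) = 3 - (-4 + d)*d = 3 - d*(-4 + d))
1/(V(311) + j(-172, -251)) = 1/((3 - 1*311**2 + 4*311) + 36*(-172)**2) = 1/((3 - 1*96721 + 1244) + 36*29584) = 1/((3 - 96721 + 1244) + 1065024) = 1/(-95474 + 1065024) = 1/969550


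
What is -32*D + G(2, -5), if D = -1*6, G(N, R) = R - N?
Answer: 185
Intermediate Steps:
D = -6
-32*D + G(2, -5) = -32*(-6) + (-5 - 1*2) = 192 + (-5 - 2) = 192 - 7 = 185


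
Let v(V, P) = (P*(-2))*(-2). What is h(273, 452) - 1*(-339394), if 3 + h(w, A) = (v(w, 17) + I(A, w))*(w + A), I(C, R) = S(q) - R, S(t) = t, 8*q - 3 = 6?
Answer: 1532653/8 ≈ 1.9158e+5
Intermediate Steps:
q = 9/8 (q = 3/8 + (1/8)*6 = 3/8 + 3/4 = 9/8 ≈ 1.1250)
I(C, R) = 9/8 - R
v(V, P) = 4*P (v(V, P) = -2*P*(-2) = 4*P)
h(w, A) = -3 + (553/8 - w)*(A + w) (h(w, A) = -3 + (4*17 + (9/8 - w))*(w + A) = -3 + (68 + (9/8 - w))*(A + w) = -3 + (553/8 - w)*(A + w))
h(273, 452) - 1*(-339394) = (-3 - 1*273**2 + (553/8)*452 + (553/8)*273 - 1*452*273) - 1*(-339394) = (-3 - 1*74529 + 62489/2 + 150969/8 - 123396) + 339394 = (-3 - 74529 + 62489/2 + 150969/8 - 123396) + 339394 = -1182499/8 + 339394 = 1532653/8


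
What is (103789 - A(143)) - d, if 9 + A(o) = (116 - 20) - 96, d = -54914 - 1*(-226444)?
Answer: -67732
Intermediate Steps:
d = 171530 (d = -54914 + 226444 = 171530)
A(o) = -9 (A(o) = -9 + ((116 - 20) - 96) = -9 + (96 - 96) = -9 + 0 = -9)
(103789 - A(143)) - d = (103789 - 1*(-9)) - 1*171530 = (103789 + 9) - 171530 = 103798 - 171530 = -67732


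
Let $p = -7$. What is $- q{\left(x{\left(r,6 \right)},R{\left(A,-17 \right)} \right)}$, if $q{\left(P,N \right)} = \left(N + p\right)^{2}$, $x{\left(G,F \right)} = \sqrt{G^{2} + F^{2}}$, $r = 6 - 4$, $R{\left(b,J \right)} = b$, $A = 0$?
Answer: $-49$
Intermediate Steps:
$r = 2$ ($r = 6 - 4 = 2$)
$x{\left(G,F \right)} = \sqrt{F^{2} + G^{2}}$
$q{\left(P,N \right)} = \left(-7 + N\right)^{2}$ ($q{\left(P,N \right)} = \left(N - 7\right)^{2} = \left(-7 + N\right)^{2}$)
$- q{\left(x{\left(r,6 \right)},R{\left(A,-17 \right)} \right)} = - \left(-7 + 0\right)^{2} = - \left(-7\right)^{2} = \left(-1\right) 49 = -49$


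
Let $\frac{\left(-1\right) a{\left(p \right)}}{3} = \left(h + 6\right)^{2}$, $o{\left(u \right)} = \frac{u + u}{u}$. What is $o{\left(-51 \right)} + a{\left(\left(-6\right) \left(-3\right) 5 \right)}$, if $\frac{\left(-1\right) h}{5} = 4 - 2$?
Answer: $-46$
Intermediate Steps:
$o{\left(u \right)} = 2$ ($o{\left(u \right)} = \frac{2 u}{u} = 2$)
$h = -10$ ($h = - 5 \left(4 - 2\right) = \left(-5\right) 2 = -10$)
$a{\left(p \right)} = -48$ ($a{\left(p \right)} = - 3 \left(-10 + 6\right)^{2} = - 3 \left(-4\right)^{2} = \left(-3\right) 16 = -48$)
$o{\left(-51 \right)} + a{\left(\left(-6\right) \left(-3\right) 5 \right)} = 2 - 48 = -46$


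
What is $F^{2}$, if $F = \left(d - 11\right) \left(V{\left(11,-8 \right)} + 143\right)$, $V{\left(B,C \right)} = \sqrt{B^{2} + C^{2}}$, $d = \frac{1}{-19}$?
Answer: $\frac{47892600}{19} + \frac{12612600 \sqrt{185}}{361} \approx 2.9959 \cdot 10^{6}$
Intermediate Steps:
$d = - \frac{1}{19} \approx -0.052632$
$F = - \frac{30030}{19} - \frac{210 \sqrt{185}}{19}$ ($F = \left(- \frac{1}{19} - 11\right) \left(\sqrt{11^{2} + \left(-8\right)^{2}} + 143\right) = - \frac{210 \left(\sqrt{121 + 64} + 143\right)}{19} = - \frac{210 \left(\sqrt{185} + 143\right)}{19} = - \frac{210 \left(143 + \sqrt{185}\right)}{19} = - \frac{30030}{19} - \frac{210 \sqrt{185}}{19} \approx -1730.9$)
$F^{2} = \left(- \frac{30030}{19} - \frac{210 \sqrt{185}}{19}\right)^{2}$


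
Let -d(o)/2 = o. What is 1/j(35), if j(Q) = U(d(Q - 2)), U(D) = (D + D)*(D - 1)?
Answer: 1/8844 ≈ 0.00011307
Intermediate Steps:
d(o) = -2*o
U(D) = 2*D*(-1 + D) (U(D) = (2*D)*(-1 + D) = 2*D*(-1 + D))
j(Q) = 2*(3 - 2*Q)*(4 - 2*Q) (j(Q) = 2*(-2*(Q - 2))*(-1 - 2*(Q - 2)) = 2*(-2*(-2 + Q))*(-1 - 2*(-2 + Q)) = 2*(4 - 2*Q)*(-1 + (4 - 2*Q)) = 2*(4 - 2*Q)*(3 - 2*Q) = 2*(3 - 2*Q)*(4 - 2*Q))
1/j(35) = 1/(4*(-3 + 2*35)*(-2 + 35)) = 1/(4*(-3 + 70)*33) = 1/(4*67*33) = 1/8844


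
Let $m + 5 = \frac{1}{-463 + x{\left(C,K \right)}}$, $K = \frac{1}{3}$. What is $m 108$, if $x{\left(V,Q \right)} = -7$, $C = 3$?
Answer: $- \frac{126954}{235} \approx -540.23$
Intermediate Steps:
$K = \frac{1}{3} \approx 0.33333$
$m = - \frac{2351}{470}$ ($m = -5 + \frac{1}{-463 - 7} = -5 + \frac{1}{-470} = -5 - \frac{1}{470} = - \frac{2351}{470} \approx -5.0021$)
$m 108 = \left(- \frac{2351}{470}\right) 108 = - \frac{126954}{235}$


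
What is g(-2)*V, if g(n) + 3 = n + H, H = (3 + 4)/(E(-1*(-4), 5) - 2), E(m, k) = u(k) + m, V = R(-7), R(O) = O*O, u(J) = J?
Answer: -196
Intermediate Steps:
R(O) = O²
V = 49 (V = (-7)² = 49)
E(m, k) = k + m
H = 1 (H = (3 + 4)/((5 - 1*(-4)) - 2) = 7/((5 + 4) - 2) = 7/(9 - 2) = 7/7 = 7*(⅐) = 1)
g(n) = -2 + n (g(n) = -3 + (n + 1) = -3 + (1 + n) = -2 + n)
g(-2)*V = (-2 - 2)*49 = -4*49 = -196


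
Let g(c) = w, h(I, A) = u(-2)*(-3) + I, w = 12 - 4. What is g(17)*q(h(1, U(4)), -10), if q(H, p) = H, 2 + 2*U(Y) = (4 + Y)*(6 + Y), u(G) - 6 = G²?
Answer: -232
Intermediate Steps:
w = 8
u(G) = 6 + G²
U(Y) = -1 + (4 + Y)*(6 + Y)/2 (U(Y) = -1 + ((4 + Y)*(6 + Y))/2 = -1 + (4 + Y)*(6 + Y)/2)
h(I, A) = -30 + I (h(I, A) = (6 + (-2)²)*(-3) + I = (6 + 4)*(-3) + I = 10*(-3) + I = -30 + I)
g(c) = 8
g(17)*q(h(1, U(4)), -10) = 8*(-30 + 1) = 8*(-29) = -232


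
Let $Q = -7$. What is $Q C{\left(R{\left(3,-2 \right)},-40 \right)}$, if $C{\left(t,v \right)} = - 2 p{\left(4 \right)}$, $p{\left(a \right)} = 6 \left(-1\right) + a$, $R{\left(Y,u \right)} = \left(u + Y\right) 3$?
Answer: $-28$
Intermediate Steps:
$R{\left(Y,u \right)} = 3 Y + 3 u$ ($R{\left(Y,u \right)} = \left(Y + u\right) 3 = 3 Y + 3 u$)
$p{\left(a \right)} = -6 + a$
$C{\left(t,v \right)} = 4$ ($C{\left(t,v \right)} = - 2 \left(-6 + 4\right) = \left(-2\right) \left(-2\right) = 4$)
$Q C{\left(R{\left(3,-2 \right)},-40 \right)} = \left(-7\right) 4 = -28$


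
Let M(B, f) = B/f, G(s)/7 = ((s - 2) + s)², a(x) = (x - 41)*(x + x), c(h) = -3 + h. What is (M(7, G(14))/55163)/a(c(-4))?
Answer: 1/25059006336 ≈ 3.9906e-11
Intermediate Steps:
a(x) = 2*x*(-41 + x) (a(x) = (-41 + x)*(2*x) = 2*x*(-41 + x))
G(s) = 7*(-2 + 2*s)² (G(s) = 7*((s - 2) + s)² = 7*((-2 + s) + s)² = 7*(-2 + 2*s)²)
(M(7, G(14))/55163)/a(c(-4)) = ((7/((28*(-1 + 14)²)))/55163)/((2*(-3 - 4)*(-41 + (-3 - 4)))) = ((7/((28*13²)))*(1/55163))/((2*(-7)*(-41 - 7))) = ((7/((28*169)))*(1/55163))/((2*(-7)*(-48))) = ((7/4732)*(1/55163))/672 = ((7*(1/4732))*(1/55163))*(1/672) = ((1/676)*(1/55163))*(1/672) = (1/37290188)*(1/672) = 1/25059006336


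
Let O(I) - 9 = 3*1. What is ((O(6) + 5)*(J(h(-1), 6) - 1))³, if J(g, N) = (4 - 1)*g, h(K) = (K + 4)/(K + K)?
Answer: -6539203/8 ≈ -8.1740e+5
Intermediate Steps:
O(I) = 12 (O(I) = 9 + 3*1 = 9 + 3 = 12)
h(K) = (4 + K)/(2*K) (h(K) = (4 + K)/((2*K)) = (4 + K)*(1/(2*K)) = (4 + K)/(2*K))
J(g, N) = 3*g
((O(6) + 5)*(J(h(-1), 6) - 1))³ = ((12 + 5)*(3*((½)*(4 - 1)/(-1)) - 1))³ = (17*(3*((½)*(-1)*3) - 1))³ = (17*(3*(-3/2) - 1))³ = (17*(-9/2 - 1))³ = (17*(-11/2))³ = (-187/2)³ = -6539203/8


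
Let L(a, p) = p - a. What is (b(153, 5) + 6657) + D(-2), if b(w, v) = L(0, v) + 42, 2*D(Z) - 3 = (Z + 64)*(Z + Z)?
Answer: 13163/2 ≈ 6581.5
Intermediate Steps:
D(Z) = 3/2 + Z*(64 + Z) (D(Z) = 3/2 + ((Z + 64)*(Z + Z))/2 = 3/2 + ((64 + Z)*(2*Z))/2 = 3/2 + (2*Z*(64 + Z))/2 = 3/2 + Z*(64 + Z))
b(w, v) = 42 + v (b(w, v) = (v - 1*0) + 42 = (v + 0) + 42 = v + 42 = 42 + v)
(b(153, 5) + 6657) + D(-2) = ((42 + 5) + 6657) + (3/2 + (-2)**2 + 64*(-2)) = (47 + 6657) + (3/2 + 4 - 128) = 6704 - 245/2 = 13163/2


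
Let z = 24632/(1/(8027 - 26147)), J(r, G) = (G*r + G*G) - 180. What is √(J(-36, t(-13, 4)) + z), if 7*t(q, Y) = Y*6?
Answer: 26*I*√32352477/7 ≈ 21127.0*I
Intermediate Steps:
t(q, Y) = 6*Y/7 (t(q, Y) = (Y*6)/7 = (6*Y)/7 = 6*Y/7)
J(r, G) = -180 + G² + G*r (J(r, G) = (G*r + G²) - 180 = (G² + G*r) - 180 = -180 + G² + G*r)
z = -446331840 (z = 24632/(1/(-18120)) = 24632/(-1/18120) = 24632*(-18120) = -446331840)
√(J(-36, t(-13, 4)) + z) = √((-180 + ((6/7)*4)² + ((6/7)*4)*(-36)) - 446331840) = √((-180 + (24/7)² + (24/7)*(-36)) - 446331840) = √((-180 + 576/49 - 864/7) - 446331840) = √(-14292/49 - 446331840) = √(-21870274452/49) = 26*I*√32352477/7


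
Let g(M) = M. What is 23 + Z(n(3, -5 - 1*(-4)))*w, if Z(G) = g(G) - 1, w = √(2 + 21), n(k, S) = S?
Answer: 23 - 2*√23 ≈ 13.408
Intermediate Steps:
w = √23 ≈ 4.7958
Z(G) = -1 + G (Z(G) = G - 1 = -1 + G)
23 + Z(n(3, -5 - 1*(-4)))*w = 23 + (-1 + (-5 - 1*(-4)))*√23 = 23 + (-1 + (-5 + 4))*√23 = 23 + (-1 - 1)*√23 = 23 - 2*√23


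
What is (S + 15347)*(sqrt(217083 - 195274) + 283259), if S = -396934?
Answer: -108087952033 - 381587*sqrt(21809) ≈ -1.0814e+11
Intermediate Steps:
(S + 15347)*(sqrt(217083 - 195274) + 283259) = (-396934 + 15347)*(sqrt(217083 - 195274) + 283259) = -381587*(sqrt(21809) + 283259) = -381587*(283259 + sqrt(21809)) = -108087952033 - 381587*sqrt(21809)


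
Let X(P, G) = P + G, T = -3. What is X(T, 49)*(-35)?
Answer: -1610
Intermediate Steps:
X(P, G) = G + P
X(T, 49)*(-35) = (49 - 3)*(-35) = 46*(-35) = -1610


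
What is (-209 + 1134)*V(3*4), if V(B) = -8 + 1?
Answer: -6475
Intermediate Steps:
V(B) = -7
(-209 + 1134)*V(3*4) = (-209 + 1134)*(-7) = 925*(-7) = -6475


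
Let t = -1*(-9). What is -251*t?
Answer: -2259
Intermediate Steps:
t = 9
-251*t = -251*9 = -2259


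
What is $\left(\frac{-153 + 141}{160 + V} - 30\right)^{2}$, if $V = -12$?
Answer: $\frac{1238769}{1369} \approx 904.87$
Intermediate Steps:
$\left(\frac{-153 + 141}{160 + V} - 30\right)^{2} = \left(\frac{-153 + 141}{160 - 12} - 30\right)^{2} = \left(- \frac{12}{148} - 30\right)^{2} = \left(\left(-12\right) \frac{1}{148} - 30\right)^{2} = \left(- \frac{3}{37} - 30\right)^{2} = \left(- \frac{1113}{37}\right)^{2} = \frac{1238769}{1369}$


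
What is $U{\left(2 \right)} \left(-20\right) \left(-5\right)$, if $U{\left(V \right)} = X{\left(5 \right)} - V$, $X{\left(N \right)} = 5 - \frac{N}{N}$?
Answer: $200$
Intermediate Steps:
$X{\left(N \right)} = 4$ ($X{\left(N \right)} = 5 - 1 = 4$)
$U{\left(V \right)} = 4 - V$
$U{\left(2 \right)} \left(-20\right) \left(-5\right) = \left(4 - 2\right) \left(-20\right) \left(-5\right) = 2 \left(-20\right) \left(-5\right) = \left(-40\right) \left(-5\right) = 200$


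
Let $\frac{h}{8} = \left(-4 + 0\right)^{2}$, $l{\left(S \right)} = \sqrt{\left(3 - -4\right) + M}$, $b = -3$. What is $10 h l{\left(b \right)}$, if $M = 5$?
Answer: $2560 \sqrt{3} \approx 4434.0$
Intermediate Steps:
$l{\left(S \right)} = 2 \sqrt{3}$ ($l{\left(S \right)} = \sqrt{\left(3 - -4\right) + 5} = \sqrt{\left(3 + 4\right) + 5} = \sqrt{7 + 5} = \sqrt{12} = 2 \sqrt{3}$)
$h = 128$ ($h = 8 \left(-4 + 0\right)^{2} = 8 \left(-4\right)^{2} = 8 \cdot 16 = 128$)
$10 h l{\left(b \right)} = 10 \cdot 128 \cdot 2 \sqrt{3} = 1280 \cdot 2 \sqrt{3} = 2560 \sqrt{3}$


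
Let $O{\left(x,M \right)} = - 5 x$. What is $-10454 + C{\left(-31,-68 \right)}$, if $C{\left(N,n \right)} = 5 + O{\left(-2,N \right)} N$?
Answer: $-10759$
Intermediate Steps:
$C{\left(N,n \right)} = 5 + 10 N$ ($C{\left(N,n \right)} = 5 + \left(-5\right) \left(-2\right) N = 5 + 10 N$)
$-10454 + C{\left(-31,-68 \right)} = -10454 + \left(5 + 10 \left(-31\right)\right) = -10454 + \left(5 - 310\right) = -10454 - 305 = -10759$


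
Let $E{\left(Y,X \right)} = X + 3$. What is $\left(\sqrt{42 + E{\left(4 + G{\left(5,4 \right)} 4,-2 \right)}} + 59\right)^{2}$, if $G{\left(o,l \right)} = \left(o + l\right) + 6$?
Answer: $\left(59 + \sqrt{43}\right)^{2} \approx 4297.8$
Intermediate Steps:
$G{\left(o,l \right)} = 6 + l + o$ ($G{\left(o,l \right)} = \left(l + o\right) + 6 = 6 + l + o$)
$E{\left(Y,X \right)} = 3 + X$
$\left(\sqrt{42 + E{\left(4 + G{\left(5,4 \right)} 4,-2 \right)}} + 59\right)^{2} = \left(\sqrt{42 + \left(3 - 2\right)} + 59\right)^{2} = \left(\sqrt{42 + 1} + 59\right)^{2} = \left(\sqrt{43} + 59\right)^{2} = \left(59 + \sqrt{43}\right)^{2}$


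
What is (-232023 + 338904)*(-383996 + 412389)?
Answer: 3034672233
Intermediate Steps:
(-232023 + 338904)*(-383996 + 412389) = 106881*28393 = 3034672233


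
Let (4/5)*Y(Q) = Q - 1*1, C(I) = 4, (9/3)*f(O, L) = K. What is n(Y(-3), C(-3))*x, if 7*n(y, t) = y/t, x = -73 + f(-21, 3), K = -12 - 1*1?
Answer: 290/21 ≈ 13.810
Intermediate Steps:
K = -13 (K = -12 - 1 = -13)
f(O, L) = -13/3 (f(O, L) = (1/3)*(-13) = -13/3)
x = -232/3 (x = -73 - 13/3 = -232/3 ≈ -77.333)
Y(Q) = -5/4 + 5*Q/4 (Y(Q) = 5*(Q - 1*1)/4 = 5*(Q - 1)/4 = 5*(-1 + Q)/4 = -5/4 + 5*Q/4)
n(y, t) = y/(7*t) (n(y, t) = (y/t)/7 = y/(7*t))
n(Y(-3), C(-3))*x = ((1/7)*(-5/4 + (5/4)*(-3))/4)*(-232/3) = ((1/7)*(-5/4 - 15/4)*(1/4))*(-232/3) = ((1/7)*(-5)*(1/4))*(-232/3) = -5/28*(-232/3) = 290/21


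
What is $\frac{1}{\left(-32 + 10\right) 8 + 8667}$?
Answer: $\frac{1}{8491} \approx 0.00011777$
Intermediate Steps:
$\frac{1}{\left(-32 + 10\right) 8 + 8667} = \frac{1}{\left(-22\right) 8 + 8667} = \frac{1}{-176 + 8667} = \frac{1}{8491}$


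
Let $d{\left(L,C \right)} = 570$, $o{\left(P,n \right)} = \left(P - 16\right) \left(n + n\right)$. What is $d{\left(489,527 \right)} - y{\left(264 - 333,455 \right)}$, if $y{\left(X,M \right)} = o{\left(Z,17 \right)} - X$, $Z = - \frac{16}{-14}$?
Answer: $\frac{7043}{7} \approx 1006.1$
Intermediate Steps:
$Z = \frac{8}{7}$ ($Z = \left(-16\right) \left(- \frac{1}{14}\right) = \frac{8}{7} \approx 1.1429$)
$o{\left(P,n \right)} = 2 n \left(-16 + P\right)$ ($o{\left(P,n \right)} = \left(-16 + P\right) 2 n = 2 n \left(-16 + P\right)$)
$y{\left(X,M \right)} = - \frac{3536}{7} - X$ ($y{\left(X,M \right)} = 2 \cdot 17 \left(-16 + \frac{8}{7}\right) - X = 2 \cdot 17 \left(- \frac{104}{7}\right) - X = - \frac{3536}{7} - X$)
$d{\left(489,527 \right)} - y{\left(264 - 333,455 \right)} = 570 - \left(- \frac{3536}{7} - \left(264 - 333\right)\right) = 570 - \left(- \frac{3536}{7} - -69\right) = 570 - \left(- \frac{3536}{7} + 69\right) = 570 - - \frac{3053}{7} = 570 + \frac{3053}{7} = \frac{7043}{7}$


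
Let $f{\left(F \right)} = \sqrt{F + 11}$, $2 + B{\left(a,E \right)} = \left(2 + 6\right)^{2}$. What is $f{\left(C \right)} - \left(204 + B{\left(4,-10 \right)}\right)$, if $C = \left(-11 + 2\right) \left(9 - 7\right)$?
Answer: $-266 + i \sqrt{7} \approx -266.0 + 2.6458 i$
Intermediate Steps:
$B{\left(a,E \right)} = 62$ ($B{\left(a,E \right)} = -2 + \left(2 + 6\right)^{2} = -2 + 8^{2} = -2 + 64 = 62$)
$C = -18$ ($C = \left(-9\right) 2 = -18$)
$f{\left(F \right)} = \sqrt{11 + F}$
$f{\left(C \right)} - \left(204 + B{\left(4,-10 \right)}\right) = \sqrt{11 - 18} - 266 = \sqrt{-7} - 266 = i \sqrt{7} - 266 = -266 + i \sqrt{7}$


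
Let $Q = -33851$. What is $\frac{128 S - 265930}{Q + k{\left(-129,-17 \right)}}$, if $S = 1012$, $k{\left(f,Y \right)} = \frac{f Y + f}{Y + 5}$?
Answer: $\frac{136394}{34023} \approx 4.0089$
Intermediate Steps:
$k{\left(f,Y \right)} = \frac{f + Y f}{5 + Y}$ ($k{\left(f,Y \right)} = \frac{Y f + f}{5 + Y} = \frac{f + Y f}{5 + Y}$)
$\frac{128 S - 265930}{Q + k{\left(-129,-17 \right)}} = \frac{128 \cdot 1012 - 265930}{-33851 - \frac{129 \left(1 - 17\right)}{5 - 17}} = \frac{129536 - 265930}{-33851 - 129 \frac{1}{-12} \left(-16\right)} = - \frac{136394}{-33851 - \left(- \frac{43}{4}\right) \left(-16\right)} = - \frac{136394}{-33851 - 172} = - \frac{136394}{-34023} = \left(-136394\right) \left(- \frac{1}{34023}\right) = \frac{136394}{34023}$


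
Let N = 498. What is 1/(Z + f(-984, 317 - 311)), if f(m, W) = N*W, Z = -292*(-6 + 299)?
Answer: -1/82568 ≈ -1.2111e-5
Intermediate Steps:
Z = -85556 (Z = -292*293 = -85556)
f(m, W) = 498*W
1/(Z + f(-984, 317 - 311)) = 1/(-85556 + 498*(317 - 311)) = 1/(-85556 + 498*6) = 1/(-85556 + 2988) = 1/(-82568) = -1/82568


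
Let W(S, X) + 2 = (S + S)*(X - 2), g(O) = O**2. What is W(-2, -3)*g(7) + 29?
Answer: 911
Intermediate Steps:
W(S, X) = -2 + 2*S*(-2 + X) (W(S, X) = -2 + (S + S)*(X - 2) = -2 + (2*S)*(-2 + X) = -2 + 2*S*(-2 + X))
W(-2, -3)*g(7) + 29 = (-2 - 4*(-2) + 2*(-2)*(-3))*7**2 + 29 = (-2 + 8 + 12)*49 + 29 = 18*49 + 29 = 882 + 29 = 911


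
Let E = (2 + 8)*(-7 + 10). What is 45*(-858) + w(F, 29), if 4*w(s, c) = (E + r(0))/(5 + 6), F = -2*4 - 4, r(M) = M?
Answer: -849405/22 ≈ -38609.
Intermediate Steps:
E = 30 (E = 10*3 = 30)
F = -12 (F = -8 - 4 = -12)
w(s, c) = 15/22 (w(s, c) = ((30 + 0)/(5 + 6))/4 = (30/11)/4 = (30*(1/11))/4 = (¼)*(30/11) = 15/22)
45*(-858) + w(F, 29) = 45*(-858) + 15/22 = -38610 + 15/22 = -849405/22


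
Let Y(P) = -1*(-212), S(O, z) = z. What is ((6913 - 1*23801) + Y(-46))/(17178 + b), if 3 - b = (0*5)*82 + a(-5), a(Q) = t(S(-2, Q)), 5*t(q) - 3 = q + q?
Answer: -20845/21478 ≈ -0.97053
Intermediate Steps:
Y(P) = 212
t(q) = ⅗ + 2*q/5 (t(q) = ⅗ + (q + q)/5 = ⅗ + (2*q)/5 = ⅗ + 2*q/5)
a(Q) = ⅗ + 2*Q/5
b = 22/5 (b = 3 - ((0*5)*82 + (⅗ + (⅖)*(-5))) = 3 - (0*82 + (⅗ - 2)) = 3 - (0 - 7/5) = 3 - 1*(-7/5) = 3 + 7/5 = 22/5 ≈ 4.4000)
((6913 - 1*23801) + Y(-46))/(17178 + b) = ((6913 - 1*23801) + 212)/(17178 + 22/5) = ((6913 - 23801) + 212)/(85912/5) = (-16888 + 212)*(5/85912) = -16676*5/85912 = -20845/21478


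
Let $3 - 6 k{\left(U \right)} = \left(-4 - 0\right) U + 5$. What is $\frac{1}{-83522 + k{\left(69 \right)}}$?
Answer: $- \frac{3}{250429} \approx -1.1979 \cdot 10^{-5}$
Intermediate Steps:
$k{\left(U \right)} = - \frac{1}{3} + \frac{2 U}{3}$ ($k{\left(U \right)} = \frac{1}{2} - \frac{\left(-4 - 0\right) U + 5}{6} = \frac{1}{2} - \frac{\left(-4 + 0\right) U + 5}{6} = \frac{1}{2} - \frac{- 4 U + 5}{6} = \frac{1}{2} - \frac{5 - 4 U}{6} = \frac{1}{2} + \left(- \frac{5}{6} + \frac{2 U}{3}\right) = - \frac{1}{3} + \frac{2 U}{3}$)
$\frac{1}{-83522 + k{\left(69 \right)}} = \frac{1}{-83522 + \left(- \frac{1}{3} + \frac{2}{3} \cdot 69\right)} = \frac{1}{-83522 + \left(- \frac{1}{3} + 46\right)} = \frac{1}{-83522 + \frac{137}{3}} = \frac{1}{- \frac{250429}{3}} = - \frac{3}{250429}$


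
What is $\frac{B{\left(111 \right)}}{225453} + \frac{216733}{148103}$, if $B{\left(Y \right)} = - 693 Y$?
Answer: $\frac{12490192660}{11130088553} \approx 1.1222$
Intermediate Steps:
$\frac{B{\left(111 \right)}}{225453} + \frac{216733}{148103} = \frac{\left(-693\right) 111}{225453} + \frac{216733}{148103} = \left(-76923\right) \frac{1}{225453} + 216733 \cdot \frac{1}{148103} = - \frac{25641}{75151} + \frac{216733}{148103} = \frac{12490192660}{11130088553}$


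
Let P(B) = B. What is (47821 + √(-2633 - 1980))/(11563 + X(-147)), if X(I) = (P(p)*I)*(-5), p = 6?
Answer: 47821/15973 + I*√4613/15973 ≈ 2.9939 + 0.0042521*I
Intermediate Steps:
X(I) = -30*I (X(I) = (6*I)*(-5) = -30*I)
(47821 + √(-2633 - 1980))/(11563 + X(-147)) = (47821 + √(-2633 - 1980))/(11563 - 30*(-147)) = (47821 + √(-4613))/(11563 + 4410) = (47821 + I*√4613)/15973 = (47821 + I*√4613)*(1/15973) = 47821/15973 + I*√4613/15973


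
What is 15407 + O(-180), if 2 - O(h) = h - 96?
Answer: 15685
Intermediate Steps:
O(h) = 98 - h (O(h) = 2 - (h - 96) = 2 - (-96 + h) = 2 + (96 - h) = 98 - h)
15407 + O(-180) = 15407 + (98 - 1*(-180)) = 15407 + (98 + 180) = 15407 + 278 = 15685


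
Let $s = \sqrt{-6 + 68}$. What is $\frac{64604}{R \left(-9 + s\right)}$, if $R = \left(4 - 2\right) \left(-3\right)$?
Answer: $\frac{96906}{19} + \frac{32302 \sqrt{62}}{57} \approx 9562.5$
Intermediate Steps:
$R = -6$ ($R = 2 \left(-3\right) = -6$)
$s = \sqrt{62} \approx 7.874$
$\frac{64604}{R \left(-9 + s\right)} = \frac{64604}{\left(-6\right) \left(-9 + \sqrt{62}\right)} = \frac{64604}{54 - 6 \sqrt{62}}$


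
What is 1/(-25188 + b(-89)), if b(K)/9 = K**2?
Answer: 1/46101 ≈ 2.1691e-5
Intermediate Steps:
b(K) = 9*K**2
1/(-25188 + b(-89)) = 1/(-25188 + 9*(-89)**2) = 1/(-25188 + 9*7921) = 1/(-25188 + 71289) = 1/46101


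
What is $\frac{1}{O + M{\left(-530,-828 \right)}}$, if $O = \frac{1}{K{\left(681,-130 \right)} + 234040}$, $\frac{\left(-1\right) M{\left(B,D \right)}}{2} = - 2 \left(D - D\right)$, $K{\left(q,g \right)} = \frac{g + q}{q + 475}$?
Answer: $\frac{270550791}{1156} \approx 2.3404 \cdot 10^{5}$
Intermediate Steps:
$K{\left(q,g \right)} = \frac{g + q}{475 + q}$
$M{\left(B,D \right)} = 0$ ($M{\left(B,D \right)} = - 2 \left(- 2 \left(D - D\right)\right) = - 2 \left(\left(-2\right) 0\right) = \left(-2\right) 0 = 0$)
$O = \frac{1156}{270550791}$ ($O = \frac{1}{\frac{-130 + 681}{475 + 681} + 234040} = \frac{1}{\frac{1}{1156} \cdot 551 + 234040} = \frac{1}{\frac{551}{1156} + 234040} = \frac{1}{\frac{270550791}{1156}} = \frac{1156}{270550791} \approx 4.2728 \cdot 10^{-6}$)
$\frac{1}{O + M{\left(-530,-828 \right)}} = \frac{1}{\frac{1156}{270550791} + 0} = \frac{1}{\frac{1156}{270550791}} = \frac{270550791}{1156}$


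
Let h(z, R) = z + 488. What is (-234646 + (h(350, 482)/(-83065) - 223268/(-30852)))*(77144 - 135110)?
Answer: 2904646315870758398/213560115 ≈ 1.3601e+10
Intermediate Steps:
h(z, R) = 488 + z
(-234646 + (h(350, 482)/(-83065) - 223268/(-30852)))*(77144 - 135110) = (-234646 + ((488 + 350)/(-83065) - 223268/(-30852)))*(77144 - 135110) = (-234646 + (838*(-1/83065) - 223268*(-1/30852)))*(-57966) = (-234646 + (-838/83065 + 55817/7713))*(-57966) = (-234646 + 4629975611/640680345)*(-57966) = -150328450257259/640680345*(-57966) = 2904646315870758398/213560115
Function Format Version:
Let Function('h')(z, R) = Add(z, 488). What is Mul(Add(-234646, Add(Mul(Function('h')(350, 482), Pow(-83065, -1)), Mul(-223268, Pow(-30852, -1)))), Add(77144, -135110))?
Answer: Rational(2904646315870758398, 213560115) ≈ 1.3601e+10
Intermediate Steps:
Function('h')(z, R) = Add(488, z)
Mul(Add(-234646, Add(Mul(Function('h')(350, 482), Pow(-83065, -1)), Mul(-223268, Pow(-30852, -1)))), Add(77144, -135110)) = Mul(Add(-234646, Add(Mul(Add(488, 350), Pow(-83065, -1)), Mul(-223268, Pow(-30852, -1)))), Add(77144, -135110)) = Mul(Add(-234646, Add(Mul(838, Rational(-1, 83065)), Mul(-223268, Rational(-1, 30852)))), -57966) = Mul(Add(-234646, Add(Rational(-838, 83065), Rational(55817, 7713))), -57966) = Mul(Add(-234646, Rational(4629975611, 640680345)), -57966) = Mul(Rational(-150328450257259, 640680345), -57966) = Rational(2904646315870758398, 213560115)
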